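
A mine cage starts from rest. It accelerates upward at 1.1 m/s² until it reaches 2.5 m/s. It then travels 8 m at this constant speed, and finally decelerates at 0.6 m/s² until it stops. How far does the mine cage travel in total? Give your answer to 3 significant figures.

16.0 m

Phase 1 (accelerating): v₀ = 0 m/s, a = 1.1 m/s².
v = v₀ + at → t = (2.5 − 0) / 1.1 = 2.27 s
v² = v₀² + 2aΔx → Δx = (2.5² − 0²)/(2·1.1) = 2.84 m

Phase 2 (constant speed): v₀ = 2.50 m/s, a = 0 m/s².
Constant speed: t = d/v = 8/2.50 = 3.20 s

Phase 3 (decelerating): v₀ = 2.50 m/s, a = -0.6 m/s².
v = v₀ + at → t = (0 − 2.50) / -0.6 = 4.17 s
v² = v₀² + 2aΔx → Δx = (0² − 2.50²)/(2·-0.6) = 5.21 m
Total distance = 2.84 + 8.00 + 5.21 = 16.0 m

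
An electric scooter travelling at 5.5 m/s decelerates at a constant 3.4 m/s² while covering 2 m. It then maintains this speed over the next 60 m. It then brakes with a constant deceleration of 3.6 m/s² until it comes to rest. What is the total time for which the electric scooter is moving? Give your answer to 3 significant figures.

Phase 1 (decelerating): v₀ = 5.50 m/s, a = -3.4 m/s².
v² = v₀² + 2aΔx = 5.50² + 2·-3.4·2 = 16.6 → v = 4.08 m/s
t = (v − v₀)/a = (4.08 − 5.50)/-3.4 = 0.418 s

Phase 2 (constant speed): v₀ = 4.08 m/s, a = 0 m/s².
Constant speed: t = d/v = 60/4.08 = 14.7 s

Phase 3 (decelerating): v₀ = 4.08 m/s, a = -3.6 m/s².
v = v₀ + at → t = (0 − 4.08) / -3.6 = 1.13 s
v² = v₀² + 2aΔx → Δx = (0² − 4.08²)/(2·-3.6) = 2.31 m
Total time = 0.418 + 14.7 + 1.13 = 16.3 s

16.3 s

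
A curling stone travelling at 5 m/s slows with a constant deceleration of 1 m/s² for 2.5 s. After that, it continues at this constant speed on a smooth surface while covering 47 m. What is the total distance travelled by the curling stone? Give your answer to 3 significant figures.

Phase 1 (decelerating): v₀ = 5.00 m/s, a = -1 m/s².
v = v₀ + at = 5.00 + (-1)(2.5) = 2.50 m/s
Δx = v₀t + ½at² = 5.00·2.5 + 0.5·-1·2.5² = 9.38 m

Phase 2 (constant speed): v₀ = 2.50 m/s, a = 0 m/s².
Constant speed: t = d/v = 47/2.50 = 18.8 s
Total distance = 9.38 + 47.0 = 56.4 m

56.4 m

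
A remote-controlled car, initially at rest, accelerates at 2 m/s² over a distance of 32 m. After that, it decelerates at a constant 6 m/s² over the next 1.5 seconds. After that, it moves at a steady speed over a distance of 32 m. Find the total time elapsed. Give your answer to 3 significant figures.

21.0 s

Phase 1 (accelerating): v₀ = 0 m/s, a = 2 m/s².
v² = v₀² + 2aΔx = 0² + 2·2·32 = 128 → v = 11.3 m/s
t = (v − v₀)/a = (11.3 − 0)/2 = 5.66 s

Phase 2 (decelerating): v₀ = 11.3 m/s, a = -6 m/s².
v = v₀ + at = 11.3 + (-6)(1.5) = 2.31 m/s
Δx = v₀t + ½at² = 11.3·1.5 + 0.5·-6·1.5² = 10.2 m

Phase 3 (constant speed): v₀ = 2.31 m/s, a = 0 m/s².
Constant speed: t = d/v = 32/2.31 = 13.8 s
Total time = 5.66 + 1.50 + 13.8 = 21.0 s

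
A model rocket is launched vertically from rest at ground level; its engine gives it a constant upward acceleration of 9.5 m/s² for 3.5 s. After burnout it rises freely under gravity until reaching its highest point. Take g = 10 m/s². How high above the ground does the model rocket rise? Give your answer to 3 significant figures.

Phase 1 (powered ascent): v₀ = 0 m/s, a = 9.5 m/s².
v = v₀ + at = 0 + (9.5)(3.5) = 33.2 m/s
Δx = v₀t + ½at² = 0·3.5 + 0.5·9.5·3.5² = 58.2 m

Phase 2 (coasting upward): v₀ = 33.2 m/s, a = -10 m/s².
v = v₀ + at → t = (0 − 33.2) / -10 = 3.33 s
v² = v₀² + 2aΔx → Δx = (0² − 33.2²)/(2·-10) = 55.3 m
Maximum height = 58.2 + 55.3 = 113 m

113 m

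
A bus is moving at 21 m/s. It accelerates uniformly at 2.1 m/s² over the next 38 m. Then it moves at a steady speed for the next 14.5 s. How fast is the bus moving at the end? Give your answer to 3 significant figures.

Phase 1 (accelerating): v₀ = 21.0 m/s, a = 2.1 m/s².
v² = v₀² + 2aΔx = 21.0² + 2·2.1·38 = 601 → v = 24.5 m/s
t = (v − v₀)/a = (24.5 − 21.0)/2.1 = 1.67 s

Phase 2 (constant speed): v₀ = 24.5 m/s, a = 0 m/s².
v = v₀ + at = 24.5 + (0)(14.5) = 24.5 m/s
Δx = v₀t + ½at² = 24.5·14.5 + 0.5·0·14.5² = 355 m
Final speed = 24.5 m/s

24.5 m/s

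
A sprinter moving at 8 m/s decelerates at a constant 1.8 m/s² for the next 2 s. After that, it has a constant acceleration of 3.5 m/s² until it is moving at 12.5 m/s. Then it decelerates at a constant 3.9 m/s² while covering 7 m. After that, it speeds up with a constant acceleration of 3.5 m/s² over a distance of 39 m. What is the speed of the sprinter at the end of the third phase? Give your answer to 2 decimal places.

Phase 1 (decelerating): v₀ = 8.00 m/s, a = -1.8 m/s².
v = v₀ + at = 8.00 + (-1.8)(2) = 4.40 m/s
Δx = v₀t + ½at² = 8.00·2 + 0.5·-1.8·2² = 12.4 m

Phase 2 (accelerating): v₀ = 4.40 m/s, a = 3.5 m/s².
v = v₀ + at → t = (12.5 − 4.40) / 3.5 = 2.31 s
v² = v₀² + 2aΔx → Δx = (12.5² − 4.40²)/(2·3.5) = 19.6 m

Phase 3 (decelerating): v₀ = 12.5 m/s, a = -3.9 m/s².
v² = v₀² + 2aΔx = 12.5² + 2·-3.9·7 = 102 → v = 10.1 m/s
t = (v − v₀)/a = (10.1 − 12.5)/-3.9 = 0.620 s
Speed at end of phase 3 = 10.1 m/s

10.08 m/s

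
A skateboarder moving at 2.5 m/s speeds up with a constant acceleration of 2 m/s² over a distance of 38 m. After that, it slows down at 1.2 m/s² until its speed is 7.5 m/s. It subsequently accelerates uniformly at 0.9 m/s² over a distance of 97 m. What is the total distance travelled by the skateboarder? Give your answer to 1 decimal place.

177.5 m

Phase 1 (accelerating): v₀ = 2.50 m/s, a = 2 m/s².
v² = v₀² + 2aΔx = 2.50² + 2·2·38 = 158 → v = 12.6 m/s
t = (v − v₀)/a = (12.6 − 2.50)/2 = 5.04 s

Phase 2 (decelerating): v₀ = 12.6 m/s, a = -1.2 m/s².
v = v₀ + at → t = (7.5 − 12.6) / -1.2 = 4.23 s
v² = v₀² + 2aΔx → Δx = (7.5² − 12.6²)/(2·-1.2) = 42.5 m

Phase 3 (accelerating): v₀ = 7.50 m/s, a = 0.9 m/s².
v² = v₀² + 2aΔx = 7.50² + 2·0.9·97 = 231 → v = 15.2 m/s
t = (v − v₀)/a = (15.2 − 7.50)/0.9 = 8.55 s
Total distance = 38.0 + 42.5 + 97.0 = 178 m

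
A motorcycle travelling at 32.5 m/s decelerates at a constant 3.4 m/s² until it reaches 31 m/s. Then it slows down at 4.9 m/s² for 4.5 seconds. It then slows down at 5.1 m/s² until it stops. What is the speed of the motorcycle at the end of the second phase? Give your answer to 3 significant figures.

Phase 1 (decelerating): v₀ = 32.5 m/s, a = -3.4 m/s².
v = v₀ + at → t = (31 − 32.5) / -3.4 = 0.441 s
v² = v₀² + 2aΔx → Δx = (31² − 32.5²)/(2·-3.4) = 14.0 m

Phase 2 (decelerating): v₀ = 31.0 m/s, a = -4.9 m/s².
v = v₀ + at = 31.0 + (-4.9)(4.5) = 8.95 m/s
Δx = v₀t + ½at² = 31.0·4.5 + 0.5·-4.9·4.5² = 89.9 m
Speed at end of phase 2 = 8.95 m/s

8.95 m/s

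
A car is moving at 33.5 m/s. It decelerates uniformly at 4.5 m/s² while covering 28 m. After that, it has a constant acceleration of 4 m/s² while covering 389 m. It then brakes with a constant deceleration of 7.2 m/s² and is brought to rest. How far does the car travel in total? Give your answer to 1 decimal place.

693.5 m

Phase 1 (decelerating): v₀ = 33.5 m/s, a = -4.5 m/s².
v² = v₀² + 2aΔx = 33.5² + 2·-4.5·28 = 870 → v = 29.5 m/s
t = (v − v₀)/a = (29.5 − 33.5)/-4.5 = 0.889 s

Phase 2 (accelerating): v₀ = 29.5 m/s, a = 4 m/s².
v² = v₀² + 2aΔx = 29.5² + 2·4·389 = 3980 → v = 63.1 m/s
t = (v − v₀)/a = (63.1 − 29.5)/4 = 8.40 s

Phase 3 (decelerating): v₀ = 63.1 m/s, a = -7.2 m/s².
v = v₀ + at → t = (0 − 63.1) / -7.2 = 8.76 s
v² = v₀² + 2aΔx → Δx = (0² − 63.1²)/(2·-7.2) = 277 m
Total distance = 28.0 + 389 + 277 = 694 m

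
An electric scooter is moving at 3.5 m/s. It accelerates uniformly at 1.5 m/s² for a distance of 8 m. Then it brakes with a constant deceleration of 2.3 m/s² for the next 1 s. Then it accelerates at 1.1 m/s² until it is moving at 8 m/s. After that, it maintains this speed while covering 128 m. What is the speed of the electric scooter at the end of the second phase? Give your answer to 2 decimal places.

Phase 1 (accelerating): v₀ = 3.50 m/s, a = 1.5 m/s².
v² = v₀² + 2aΔx = 3.50² + 2·1.5·8 = 36.2 → v = 6.02 m/s
t = (v − v₀)/a = (6.02 − 3.50)/1.5 = 1.68 s

Phase 2 (decelerating): v₀ = 6.02 m/s, a = -2.3 m/s².
v = v₀ + at = 6.02 + (-2.3)(1) = 3.72 m/s
Δx = v₀t + ½at² = 6.02·1 + 0.5·-2.3·1² = 4.87 m
Speed at end of phase 2 = 3.72 m/s

3.72 m/s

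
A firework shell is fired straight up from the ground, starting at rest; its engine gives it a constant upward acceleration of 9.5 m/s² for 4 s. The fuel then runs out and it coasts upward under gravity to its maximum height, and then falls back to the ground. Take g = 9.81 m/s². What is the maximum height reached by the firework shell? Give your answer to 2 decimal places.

Phase 1 (powered ascent): v₀ = 0 m/s, a = 9.5 m/s².
v = v₀ + at = 0 + (9.5)(4) = 38.0 m/s
Δx = v₀t + ½at² = 0·4 + 0.5·9.5·4² = 76.0 m

Phase 2 (coasting upward): v₀ = 38.0 m/s, a = -9.81 m/s².
v = v₀ + at → t = (0 − 38.0) / -9.81 = 3.87 s
v² = v₀² + 2aΔx → Δx = (0² − 38.0²)/(2·-9.81) = 73.6 m
Maximum height = 76.0 + 73.6 = 150 m

149.60 m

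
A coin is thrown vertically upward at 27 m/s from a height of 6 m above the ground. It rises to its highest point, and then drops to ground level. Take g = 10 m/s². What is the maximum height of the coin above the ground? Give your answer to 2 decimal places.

Phase 1 (rising): v₀ = 27.0 m/s, a = -10 m/s².
v = v₀ + at → t = (0 − 27.0) / -10 = 2.70 s
v² = v₀² + 2aΔx → Δx = (0² − 27.0²)/(2·-10) = 36.5 m
Maximum height = 6 + 36.5 = 42.5 m

42.45 m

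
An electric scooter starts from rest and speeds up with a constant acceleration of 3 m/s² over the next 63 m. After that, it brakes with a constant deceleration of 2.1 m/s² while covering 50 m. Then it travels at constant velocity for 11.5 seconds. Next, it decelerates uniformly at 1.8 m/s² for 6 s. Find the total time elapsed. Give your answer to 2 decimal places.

Phase 1 (accelerating): v₀ = 0 m/s, a = 3 m/s².
v² = v₀² + 2aΔx = 0² + 2·3·63 = 378 → v = 19.4 m/s
t = (v − v₀)/a = (19.4 − 0)/3 = 6.48 s

Phase 2 (decelerating): v₀ = 19.4 m/s, a = -2.1 m/s².
v² = v₀² + 2aΔx = 19.4² + 2·-2.1·50 = 168 → v = 13.0 m/s
t = (v − v₀)/a = (13.0 − 19.4)/-2.1 = 3.09 s

Phase 3 (constant speed): v₀ = 13.0 m/s, a = 0 m/s².
v = v₀ + at = 13.0 + (0)(11.5) = 13.0 m/s
Δx = v₀t + ½at² = 13.0·11.5 + 0.5·0·11.5² = 149 m

Phase 4 (decelerating): v₀ = 13.0 m/s, a = -1.8 m/s².
v = v₀ + at = 13.0 + (-1.8)(6) = 2.16 m/s
Δx = v₀t + ½at² = 13.0·6 + 0.5·-1.8·6² = 45.4 m
Total time = 6.48 + 3.09 + 11.5 + 6.00 = 27.1 s

27.07 s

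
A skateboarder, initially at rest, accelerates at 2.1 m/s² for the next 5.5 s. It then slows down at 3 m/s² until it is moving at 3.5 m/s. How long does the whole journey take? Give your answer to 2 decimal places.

8.18 s

Phase 1 (accelerating): v₀ = 0 m/s, a = 2.1 m/s².
v = v₀ + at = 0 + (2.1)(5.5) = 11.6 m/s
Δx = v₀t + ½at² = 0·5.5 + 0.5·2.1·5.5² = 31.8 m

Phase 2 (decelerating): v₀ = 11.6 m/s, a = -3 m/s².
v = v₀ + at → t = (3.5 − 11.6) / -3 = 2.68 s
v² = v₀² + 2aΔx → Δx = (3.5² − 11.6²)/(2·-3) = 20.2 m
Total time = 5.50 + 2.68 = 8.18 s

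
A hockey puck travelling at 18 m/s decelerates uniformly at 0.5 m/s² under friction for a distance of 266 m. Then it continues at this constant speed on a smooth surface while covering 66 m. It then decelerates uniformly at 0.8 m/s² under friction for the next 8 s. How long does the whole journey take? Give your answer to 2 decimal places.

Phase 1 (decelerating): v₀ = 18.0 m/s, a = -0.5 m/s².
v² = v₀² + 2aΔx = 18.0² + 2·-0.5·266 = 58.0 → v = 7.62 m/s
t = (v − v₀)/a = (7.62 − 18.0)/-0.5 = 20.8 s

Phase 2 (constant speed): v₀ = 7.62 m/s, a = 0 m/s².
Constant speed: t = d/v = 66/7.62 = 8.67 s

Phase 3 (decelerating): v₀ = 7.62 m/s, a = -0.8 m/s².
v = v₀ + at = 7.62 + (-0.8)(8) = 1.22 m/s
Δx = v₀t + ½at² = 7.62·8 + 0.5·-0.8·8² = 35.3 m
Total time = 20.8 + 8.67 + 8.00 = 37.4 s

37.43 s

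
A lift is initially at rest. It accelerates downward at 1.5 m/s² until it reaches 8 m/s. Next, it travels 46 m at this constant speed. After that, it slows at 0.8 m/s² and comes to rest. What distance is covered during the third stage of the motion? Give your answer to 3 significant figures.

40.0 m

Phase 1 (accelerating): v₀ = 0 m/s, a = 1.5 m/s².
v = v₀ + at → t = (8 − 0) / 1.5 = 5.33 s
v² = v₀² + 2aΔx → Δx = (8² − 0²)/(2·1.5) = 21.3 m

Phase 2 (constant speed): v₀ = 8.00 m/s, a = 0 m/s².
Constant speed: t = d/v = 46/8.00 = 5.75 s

Phase 3 (decelerating): v₀ = 8.00 m/s, a = -0.8 m/s².
v = v₀ + at → t = (0 − 8.00) / -0.8 = 10.0 s
v² = v₀² + 2aΔx → Δx = (0² − 8.00²)/(2·-0.8) = 40.0 m
Distance in phase 3 = 40.0 m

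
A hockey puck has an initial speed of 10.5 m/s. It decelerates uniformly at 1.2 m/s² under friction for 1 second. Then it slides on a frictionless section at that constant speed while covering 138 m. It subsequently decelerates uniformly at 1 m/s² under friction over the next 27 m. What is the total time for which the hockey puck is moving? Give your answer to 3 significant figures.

19.4 s

Phase 1 (decelerating): v₀ = 10.5 m/s, a = -1.2 m/s².
v = v₀ + at = 10.5 + (-1.2)(1) = 9.30 m/s
Δx = v₀t + ½at² = 10.5·1 + 0.5·-1.2·1² = 9.90 m

Phase 2 (constant speed): v₀ = 9.30 m/s, a = 0 m/s².
Constant speed: t = d/v = 138/9.30 = 14.8 s

Phase 3 (decelerating): v₀ = 9.30 m/s, a = -1 m/s².
v² = v₀² + 2aΔx = 9.30² + 2·-1·27 = 32.5 → v = 5.70 m/s
t = (v − v₀)/a = (5.70 − 9.30)/-1 = 3.60 s
Total time = 1.00 + 14.8 + 3.60 = 19.4 s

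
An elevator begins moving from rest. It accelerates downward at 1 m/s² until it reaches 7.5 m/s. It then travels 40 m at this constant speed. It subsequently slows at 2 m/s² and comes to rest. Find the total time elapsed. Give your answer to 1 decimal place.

Phase 1 (accelerating): v₀ = 0 m/s, a = 1 m/s².
v = v₀ + at → t = (7.5 − 0) / 1 = 7.50 s
v² = v₀² + 2aΔx → Δx = (7.5² − 0²)/(2·1) = 28.1 m

Phase 2 (constant speed): v₀ = 7.50 m/s, a = 0 m/s².
Constant speed: t = d/v = 40/7.50 = 5.33 s

Phase 3 (decelerating): v₀ = 7.50 m/s, a = -2 m/s².
v = v₀ + at → t = (0 − 7.50) / -2 = 3.75 s
v² = v₀² + 2aΔx → Δx = (0² − 7.50²)/(2·-2) = 14.1 m
Total time = 7.50 + 5.33 + 3.75 = 16.6 s

16.6 s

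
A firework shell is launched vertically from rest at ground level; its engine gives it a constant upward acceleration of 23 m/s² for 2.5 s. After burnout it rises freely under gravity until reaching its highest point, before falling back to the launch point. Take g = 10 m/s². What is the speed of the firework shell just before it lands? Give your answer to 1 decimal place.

68.9 m/s

Phase 1 (powered ascent): v₀ = 0 m/s, a = 23 m/s².
v = v₀ + at = 0 + (23)(2.5) = 57.5 m/s
Δx = v₀t + ½at² = 0·2.5 + 0.5·23·2.5² = 71.9 m

Phase 2 (coasting upward): v₀ = 57.5 m/s, a = -10 m/s².
v = v₀ + at → t = (0 − 57.5) / -10 = 5.75 s
v² = v₀² + 2aΔx → Δx = (0² − 57.5²)/(2·-10) = 165 m

Phase 3 (free fall): v₀ = 0 m/s, a = -10 m/s².
Falls 237 m from rest: t = √(2·237/10) = 6.89 s; v = g·t = 68.9 m/s.
Impact speed = 68.9 m/s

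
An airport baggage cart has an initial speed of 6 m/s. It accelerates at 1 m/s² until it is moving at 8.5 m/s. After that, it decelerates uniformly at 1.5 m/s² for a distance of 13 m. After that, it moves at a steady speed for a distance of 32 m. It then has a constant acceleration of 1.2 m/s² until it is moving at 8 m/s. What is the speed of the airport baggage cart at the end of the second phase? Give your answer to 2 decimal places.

5.77 m/s

Phase 1 (accelerating): v₀ = 6.00 m/s, a = 1 m/s².
v = v₀ + at → t = (8.5 − 6.00) / 1 = 2.50 s
v² = v₀² + 2aΔx → Δx = (8.5² − 6.00²)/(2·1) = 18.1 m

Phase 2 (decelerating): v₀ = 8.50 m/s, a = -1.5 m/s².
v² = v₀² + 2aΔx = 8.50² + 2·-1.5·13 = 33.2 → v = 5.77 m/s
t = (v − v₀)/a = (5.77 − 8.50)/-1.5 = 1.82 s
Speed at end of phase 2 = 5.77 m/s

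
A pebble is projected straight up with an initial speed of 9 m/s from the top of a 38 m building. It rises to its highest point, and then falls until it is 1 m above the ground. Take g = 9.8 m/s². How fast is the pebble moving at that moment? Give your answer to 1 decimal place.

Phase 1 (rising): v₀ = 9.00 m/s, a = -9.8 m/s².
v = v₀ + at → t = (0 − 9.00) / -9.8 = 0.918 s
v² = v₀² + 2aΔx → Δx = (0² − 9.00²)/(2·-9.8) = 4.13 m

Phase 2 (falling): v₀ = 0 m/s, a = -9.8 m/s².
Falls 41.1 m from rest: t = √(2·41.1/9.8) = 2.90 s; v = g·t = 28.4 m/s.
Final speed = 28.4 m/s

28.4 m/s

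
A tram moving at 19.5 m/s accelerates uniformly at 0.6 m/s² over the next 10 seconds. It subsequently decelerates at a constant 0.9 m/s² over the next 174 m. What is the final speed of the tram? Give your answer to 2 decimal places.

18.36 m/s

Phase 1 (accelerating): v₀ = 19.5 m/s, a = 0.6 m/s².
v = v₀ + at = 19.5 + (0.6)(10) = 25.5 m/s
Δx = v₀t + ½at² = 19.5·10 + 0.5·0.6·10² = 225 m

Phase 2 (decelerating): v₀ = 25.5 m/s, a = -0.9 m/s².
v² = v₀² + 2aΔx = 25.5² + 2·-0.9·174 = 337 → v = 18.4 m/s
t = (v − v₀)/a = (18.4 − 25.5)/-0.9 = 7.93 s
Final speed = 18.4 m/s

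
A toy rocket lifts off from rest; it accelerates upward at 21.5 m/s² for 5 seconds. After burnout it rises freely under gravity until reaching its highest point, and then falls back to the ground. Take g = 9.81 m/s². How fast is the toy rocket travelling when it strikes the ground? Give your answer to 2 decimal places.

129.73 m/s

Phase 1 (powered ascent): v₀ = 0 m/s, a = 21.5 m/s².
v = v₀ + at = 0 + (21.5)(5) = 108 m/s
Δx = v₀t + ½at² = 0·5 + 0.5·21.5·5² = 269 m

Phase 2 (coasting upward): v₀ = 108 m/s, a = -9.81 m/s².
v = v₀ + at → t = (0 − 108) / -9.81 = 11.0 s
v² = v₀² + 2aΔx → Δx = (0² − 108²)/(2·-9.81) = 589 m

Phase 3 (free fall): v₀ = 0 m/s, a = -9.81 m/s².
Falls 858 m from rest: t = √(2·858/9.81) = 13.2 s; v = g·t = 130 m/s.
Impact speed = 130 m/s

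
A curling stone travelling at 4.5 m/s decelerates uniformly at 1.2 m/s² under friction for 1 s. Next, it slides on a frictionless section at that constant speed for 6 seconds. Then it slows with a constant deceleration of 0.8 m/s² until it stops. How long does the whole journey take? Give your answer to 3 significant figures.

11.1 s

Phase 1 (decelerating): v₀ = 4.50 m/s, a = -1.2 m/s².
v = v₀ + at = 4.50 + (-1.2)(1) = 3.30 m/s
Δx = v₀t + ½at² = 4.50·1 + 0.5·-1.2·1² = 3.90 m

Phase 2 (constant speed): v₀ = 3.30 m/s, a = 0 m/s².
v = v₀ + at = 3.30 + (0)(6) = 3.30 m/s
Δx = v₀t + ½at² = 3.30·6 + 0.5·0·6² = 19.8 m

Phase 3 (decelerating): v₀ = 3.30 m/s, a = -0.8 m/s².
v = v₀ + at → t = (0 − 3.30) / -0.8 = 4.12 s
v² = v₀² + 2aΔx → Δx = (0² − 3.30²)/(2·-0.8) = 6.81 m
Total time = 1.00 + 6.00 + 4.12 = 11.1 s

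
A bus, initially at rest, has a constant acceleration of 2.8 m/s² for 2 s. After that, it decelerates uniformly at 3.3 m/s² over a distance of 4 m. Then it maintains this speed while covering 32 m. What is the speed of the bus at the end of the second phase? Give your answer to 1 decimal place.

2.2 m/s

Phase 1 (accelerating): v₀ = 0 m/s, a = 2.8 m/s².
v = v₀ + at = 0 + (2.8)(2) = 5.60 m/s
Δx = v₀t + ½at² = 0·2 + 0.5·2.8·2² = 5.60 m

Phase 2 (decelerating): v₀ = 5.60 m/s, a = -3.3 m/s².
v² = v₀² + 2aΔx = 5.60² + 2·-3.3·4 = 4.96 → v = 2.23 m/s
t = (v − v₀)/a = (2.23 − 5.60)/-3.3 = 1.02 s
Speed at end of phase 2 = 2.23 m/s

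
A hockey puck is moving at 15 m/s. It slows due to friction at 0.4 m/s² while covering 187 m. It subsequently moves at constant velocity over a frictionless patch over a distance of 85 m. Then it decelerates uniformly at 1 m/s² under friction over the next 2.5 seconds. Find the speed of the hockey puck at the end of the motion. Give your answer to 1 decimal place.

Phase 1 (decelerating): v₀ = 15.0 m/s, a = -0.4 m/s².
v² = v₀² + 2aΔx = 15.0² + 2·-0.4·187 = 75.4 → v = 8.68 m/s
t = (v − v₀)/a = (8.68 − 15.0)/-0.4 = 15.8 s

Phase 2 (constant speed): v₀ = 8.68 m/s, a = 0 m/s².
Constant speed: t = d/v = 85/8.68 = 9.79 s

Phase 3 (decelerating): v₀ = 8.68 m/s, a = -1 m/s².
v = v₀ + at = 8.68 + (-1)(2.5) = 6.18 m/s
Δx = v₀t + ½at² = 8.68·2.5 + 0.5·-1·2.5² = 18.6 m
Final speed = 6.18 m/s

6.2 m/s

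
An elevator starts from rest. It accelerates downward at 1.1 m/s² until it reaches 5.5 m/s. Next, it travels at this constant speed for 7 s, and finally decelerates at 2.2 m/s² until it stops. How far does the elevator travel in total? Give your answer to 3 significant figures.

59.1 m

Phase 1 (accelerating): v₀ = 0 m/s, a = 1.1 m/s².
v = v₀ + at → t = (5.5 − 0) / 1.1 = 5.00 s
v² = v₀² + 2aΔx → Δx = (5.5² − 0²)/(2·1.1) = 13.7 m

Phase 2 (constant speed): v₀ = 5.50 m/s, a = 0 m/s².
v = v₀ + at = 5.50 + (0)(7) = 5.50 m/s
Δx = v₀t + ½at² = 5.50·7 + 0.5·0·7² = 38.5 m

Phase 3 (decelerating): v₀ = 5.50 m/s, a = -2.2 m/s².
v = v₀ + at → t = (0 − 5.50) / -2.2 = 2.50 s
v² = v₀² + 2aΔx → Δx = (0² − 5.50²)/(2·-2.2) = 6.87 m
Total distance = 13.7 + 38.5 + 6.87 = 59.1 m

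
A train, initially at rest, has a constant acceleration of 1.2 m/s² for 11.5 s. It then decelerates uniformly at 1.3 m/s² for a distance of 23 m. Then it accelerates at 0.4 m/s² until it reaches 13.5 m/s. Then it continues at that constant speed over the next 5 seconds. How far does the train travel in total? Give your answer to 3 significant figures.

Phase 1 (accelerating): v₀ = 0 m/s, a = 1.2 m/s².
v = v₀ + at = 0 + (1.2)(11.5) = 13.8 m/s
Δx = v₀t + ½at² = 0·11.5 + 0.5·1.2·11.5² = 79.3 m

Phase 2 (decelerating): v₀ = 13.8 m/s, a = -1.3 m/s².
v² = v₀² + 2aΔx = 13.8² + 2·-1.3·23 = 131 → v = 11.4 m/s
t = (v − v₀)/a = (11.4 − 13.8)/-1.3 = 1.82 s

Phase 3 (accelerating): v₀ = 11.4 m/s, a = 0.4 m/s².
v = v₀ + at → t = (13.5 − 11.4) / 0.4 = 5.18 s
v² = v₀² + 2aΔx → Δx = (13.5² − 11.4²)/(2·0.4) = 64.5 m

Phase 4 (constant speed): v₀ = 13.5 m/s, a = 0 m/s².
v = v₀ + at = 13.5 + (0)(5) = 13.5 m/s
Δx = v₀t + ½at² = 13.5·5 + 0.5·0·5² = 67.5 m
Total distance = 79.3 + 23.0 + 64.5 + 67.5 = 234 m

234 m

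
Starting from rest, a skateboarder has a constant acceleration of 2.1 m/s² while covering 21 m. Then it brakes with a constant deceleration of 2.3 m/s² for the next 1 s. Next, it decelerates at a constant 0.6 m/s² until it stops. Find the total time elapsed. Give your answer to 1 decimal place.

Phase 1 (accelerating): v₀ = 0 m/s, a = 2.1 m/s².
v² = v₀² + 2aΔx = 0² + 2·2.1·21 = 88.2 → v = 9.39 m/s
t = (v − v₀)/a = (9.39 − 0)/2.1 = 4.47 s

Phase 2 (decelerating): v₀ = 9.39 m/s, a = -2.3 m/s².
v = v₀ + at = 9.39 + (-2.3)(1) = 7.09 m/s
Δx = v₀t + ½at² = 9.39·1 + 0.5·-2.3·1² = 8.24 m

Phase 3 (decelerating): v₀ = 7.09 m/s, a = -0.6 m/s².
v = v₀ + at → t = (0 − 7.09) / -0.6 = 11.8 s
v² = v₀² + 2aΔx → Δx = (0² − 7.09²)/(2·-0.6) = 41.9 m
Total time = 4.47 + 1.00 + 11.8 = 17.3 s

17.3 s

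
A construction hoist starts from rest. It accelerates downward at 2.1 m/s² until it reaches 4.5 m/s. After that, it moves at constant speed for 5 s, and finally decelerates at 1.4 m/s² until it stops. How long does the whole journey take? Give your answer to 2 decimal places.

Phase 1 (accelerating): v₀ = 0 m/s, a = 2.1 m/s².
v = v₀ + at → t = (4.5 − 0) / 2.1 = 2.14 s
v² = v₀² + 2aΔx → Δx = (4.5² − 0²)/(2·2.1) = 4.82 m

Phase 2 (constant speed): v₀ = 4.50 m/s, a = 0 m/s².
v = v₀ + at = 4.50 + (0)(5) = 4.50 m/s
Δx = v₀t + ½at² = 4.50·5 + 0.5·0·5² = 22.5 m

Phase 3 (decelerating): v₀ = 4.50 m/s, a = -1.4 m/s².
v = v₀ + at → t = (0 − 4.50) / -1.4 = 3.21 s
v² = v₀² + 2aΔx → Δx = (0² − 4.50²)/(2·-1.4) = 7.23 m
Total time = 2.14 + 5.00 + 3.21 = 10.4 s

10.36 s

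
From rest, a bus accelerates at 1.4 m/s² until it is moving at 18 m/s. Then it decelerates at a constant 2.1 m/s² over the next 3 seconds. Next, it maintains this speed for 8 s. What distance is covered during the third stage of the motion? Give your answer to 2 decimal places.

93.60 m

Phase 1 (accelerating): v₀ = 0 m/s, a = 1.4 m/s².
v = v₀ + at → t = (18 − 0) / 1.4 = 12.9 s
v² = v₀² + 2aΔx → Δx = (18² − 0²)/(2·1.4) = 116 m

Phase 2 (decelerating): v₀ = 18.0 m/s, a = -2.1 m/s².
v = v₀ + at = 18.0 + (-2.1)(3) = 11.7 m/s
Δx = v₀t + ½at² = 18.0·3 + 0.5·-2.1·3² = 44.5 m

Phase 3 (constant speed): v₀ = 11.7 m/s, a = 0 m/s².
v = v₀ + at = 11.7 + (0)(8) = 11.7 m/s
Δx = v₀t + ½at² = 11.7·8 + 0.5·0·8² = 93.6 m
Distance in phase 3 = 93.6 m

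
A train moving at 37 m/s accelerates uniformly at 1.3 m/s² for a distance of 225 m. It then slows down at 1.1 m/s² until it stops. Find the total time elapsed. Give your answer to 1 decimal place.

45.7 s

Phase 1 (accelerating): v₀ = 37.0 m/s, a = 1.3 m/s².
v² = v₀² + 2aΔx = 37.0² + 2·1.3·225 = 1950 → v = 44.2 m/s
t = (v − v₀)/a = (44.2 − 37.0)/1.3 = 5.54 s

Phase 2 (decelerating): v₀ = 44.2 m/s, a = -1.1 m/s².
v = v₀ + at → t = (0 − 44.2) / -1.1 = 40.2 s
v² = v₀² + 2aΔx → Δx = (0² − 44.2²)/(2·-1.1) = 888 m
Total time = 5.54 + 40.2 = 45.7 s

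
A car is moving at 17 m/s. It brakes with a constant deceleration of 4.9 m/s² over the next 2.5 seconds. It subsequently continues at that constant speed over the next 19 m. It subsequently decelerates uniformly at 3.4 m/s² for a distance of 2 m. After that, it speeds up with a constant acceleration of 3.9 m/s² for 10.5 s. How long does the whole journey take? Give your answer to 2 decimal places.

Phase 1 (decelerating): v₀ = 17.0 m/s, a = -4.9 m/s².
v = v₀ + at = 17.0 + (-4.9)(2.5) = 4.75 m/s
Δx = v₀t + ½at² = 17.0·2.5 + 0.5·-4.9·2.5² = 27.2 m

Phase 2 (constant speed): v₀ = 4.75 m/s, a = 0 m/s².
Constant speed: t = d/v = 19/4.75 = 4.00 s

Phase 3 (decelerating): v₀ = 4.75 m/s, a = -3.4 m/s².
v² = v₀² + 2aΔx = 4.75² + 2·-3.4·2 = 8.96 → v = 2.99 m/s
t = (v − v₀)/a = (2.99 − 4.75)/-3.4 = 0.517 s

Phase 4 (accelerating): v₀ = 2.99 m/s, a = 3.9 m/s².
v = v₀ + at = 2.99 + (3.9)(10.5) = 43.9 m/s
Δx = v₀t + ½at² = 2.99·10.5 + 0.5·3.9·10.5² = 246 m
Total time = 2.50 + 4.00 + 0.517 + 10.5 = 17.5 s

17.52 s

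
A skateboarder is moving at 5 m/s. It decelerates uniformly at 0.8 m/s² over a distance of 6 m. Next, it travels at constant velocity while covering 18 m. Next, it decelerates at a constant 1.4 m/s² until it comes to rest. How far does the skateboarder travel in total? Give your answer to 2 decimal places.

29.50 m

Phase 1 (decelerating): v₀ = 5.00 m/s, a = -0.8 m/s².
v² = v₀² + 2aΔx = 5.00² + 2·-0.8·6 = 15.4 → v = 3.92 m/s
t = (v − v₀)/a = (3.92 − 5.00)/-0.8 = 1.34 s

Phase 2 (constant speed): v₀ = 3.92 m/s, a = 0 m/s².
Constant speed: t = d/v = 18/3.92 = 4.59 s

Phase 3 (decelerating): v₀ = 3.92 m/s, a = -1.4 m/s².
v = v₀ + at → t = (0 − 3.92) / -1.4 = 2.80 s
v² = v₀² + 2aΔx → Δx = (0² − 3.92²)/(2·-1.4) = 5.50 m
Total distance = 6.00 + 18.0 + 5.50 = 29.5 m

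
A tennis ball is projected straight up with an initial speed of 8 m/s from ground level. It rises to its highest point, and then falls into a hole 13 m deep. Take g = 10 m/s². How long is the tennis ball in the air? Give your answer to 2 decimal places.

2.60 s

Phase 1 (rising): v₀ = 8.00 m/s, a = -10 m/s².
v = v₀ + at → t = (0 − 8.00) / -10 = 0.800 s
v² = v₀² + 2aΔx → Δx = (0² − 8.00²)/(2·-10) = 3.20 m

Phase 2 (falling): v₀ = 0 m/s, a = -10 m/s².
Falls 16.2 m from rest: t = √(2·16.2/10) = 1.80 s; v = g·t = 18.0 m/s.
Total time = 0.800 + 1.80 = 2.60 s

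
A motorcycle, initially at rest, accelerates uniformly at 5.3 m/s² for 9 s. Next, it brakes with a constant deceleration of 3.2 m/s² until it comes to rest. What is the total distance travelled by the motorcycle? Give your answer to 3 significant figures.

570 m

Phase 1 (accelerating): v₀ = 0 m/s, a = 5.3 m/s².
v = v₀ + at = 0 + (5.3)(9) = 47.7 m/s
Δx = v₀t + ½at² = 0·9 + 0.5·5.3·9² = 215 m

Phase 2 (decelerating): v₀ = 47.7 m/s, a = -3.2 m/s².
v = v₀ + at → t = (0 − 47.7) / -3.2 = 14.9 s
v² = v₀² + 2aΔx → Δx = (0² − 47.7²)/(2·-3.2) = 356 m
Total distance = 215 + 356 = 570 m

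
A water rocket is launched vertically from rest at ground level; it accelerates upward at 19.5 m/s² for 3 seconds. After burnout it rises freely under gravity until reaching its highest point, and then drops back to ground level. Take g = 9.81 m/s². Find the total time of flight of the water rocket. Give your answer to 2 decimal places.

Phase 1 (powered ascent): v₀ = 0 m/s, a = 19.5 m/s².
v = v₀ + at = 0 + (19.5)(3) = 58.5 m/s
Δx = v₀t + ½at² = 0·3 + 0.5·19.5·3² = 87.8 m

Phase 2 (coasting upward): v₀ = 58.5 m/s, a = -9.81 m/s².
v = v₀ + at → t = (0 − 58.5) / -9.81 = 5.96 s
v² = v₀² + 2aΔx → Δx = (0² − 58.5²)/(2·-9.81) = 174 m

Phase 3 (free fall): v₀ = 0 m/s, a = -9.81 m/s².
Falls 262 m from rest: t = √(2·262/9.81) = 7.31 s; v = g·t = 71.7 m/s.
Total time = 3.00 + 5.96 + 7.31 = 16.3 s

16.27 s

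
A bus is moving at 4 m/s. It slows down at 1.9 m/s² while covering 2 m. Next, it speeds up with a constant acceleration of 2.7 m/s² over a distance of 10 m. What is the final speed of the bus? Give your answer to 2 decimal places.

Phase 1 (decelerating): v₀ = 4.00 m/s, a = -1.9 m/s².
v² = v₀² + 2aΔx = 4.00² + 2·-1.9·2 = 8.40 → v = 2.90 m/s
t = (v − v₀)/a = (2.90 − 4.00)/-1.9 = 0.580 s

Phase 2 (accelerating): v₀ = 2.90 m/s, a = 2.7 m/s².
v² = v₀² + 2aΔx = 2.90² + 2·2.7·10 = 62.4 → v = 7.90 m/s
t = (v − v₀)/a = (7.90 − 2.90)/2.7 = 1.85 s
Final speed = 7.90 m/s

7.90 m/s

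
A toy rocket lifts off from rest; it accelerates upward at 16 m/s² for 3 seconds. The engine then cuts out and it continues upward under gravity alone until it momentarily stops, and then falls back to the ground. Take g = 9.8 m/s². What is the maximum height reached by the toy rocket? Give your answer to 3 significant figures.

Phase 1 (powered ascent): v₀ = 0 m/s, a = 16 m/s².
v = v₀ + at = 0 + (16)(3) = 48.0 m/s
Δx = v₀t + ½at² = 0·3 + 0.5·16·3² = 72.0 m

Phase 2 (coasting upward): v₀ = 48.0 m/s, a = -9.8 m/s².
v = v₀ + at → t = (0 − 48.0) / -9.8 = 4.90 s
v² = v₀² + 2aΔx → Δx = (0² − 48.0²)/(2·-9.8) = 118 m
Maximum height = 72.0 + 118 = 190 m

190 m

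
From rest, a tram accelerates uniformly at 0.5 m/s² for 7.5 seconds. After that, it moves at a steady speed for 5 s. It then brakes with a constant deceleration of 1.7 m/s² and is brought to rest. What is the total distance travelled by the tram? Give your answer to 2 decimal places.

36.95 m

Phase 1 (accelerating): v₀ = 0 m/s, a = 0.5 m/s².
v = v₀ + at = 0 + (0.5)(7.5) = 3.75 m/s
Δx = v₀t + ½at² = 0·7.5 + 0.5·0.5·7.5² = 14.1 m

Phase 2 (constant speed): v₀ = 3.75 m/s, a = 0 m/s².
v = v₀ + at = 3.75 + (0)(5) = 3.75 m/s
Δx = v₀t + ½at² = 3.75·5 + 0.5·0·5² = 18.8 m

Phase 3 (decelerating): v₀ = 3.75 m/s, a = -1.7 m/s².
v = v₀ + at → t = (0 − 3.75) / -1.7 = 2.21 s
v² = v₀² + 2aΔx → Δx = (0² − 3.75²)/(2·-1.7) = 4.14 m
Total distance = 14.1 + 18.8 + 4.14 = 36.9 m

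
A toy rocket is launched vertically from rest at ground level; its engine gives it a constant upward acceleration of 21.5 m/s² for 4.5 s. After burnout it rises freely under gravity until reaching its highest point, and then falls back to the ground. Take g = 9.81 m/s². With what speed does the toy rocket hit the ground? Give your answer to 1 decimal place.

Phase 1 (powered ascent): v₀ = 0 m/s, a = 21.5 m/s².
v = v₀ + at = 0 + (21.5)(4.5) = 96.8 m/s
Δx = v₀t + ½at² = 0·4.5 + 0.5·21.5·4.5² = 218 m

Phase 2 (coasting upward): v₀ = 96.8 m/s, a = -9.81 m/s².
v = v₀ + at → t = (0 − 96.8) / -9.81 = 9.86 s
v² = v₀² + 2aΔx → Δx = (0² − 96.8²)/(2·-9.81) = 477 m

Phase 3 (free fall): v₀ = 0 m/s, a = -9.81 m/s².
Falls 695 m from rest: t = √(2·695/9.81) = 11.9 s; v = g·t = 117 m/s.
Impact speed = 117 m/s

116.8 m/s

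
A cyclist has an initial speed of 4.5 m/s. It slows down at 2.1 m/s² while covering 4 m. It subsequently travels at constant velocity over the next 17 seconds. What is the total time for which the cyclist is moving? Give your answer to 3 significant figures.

18.3 s

Phase 1 (decelerating): v₀ = 4.50 m/s, a = -2.1 m/s².
v² = v₀² + 2aΔx = 4.50² + 2·-2.1·4 = 3.45 → v = 1.86 m/s
t = (v − v₀)/a = (1.86 − 4.50)/-2.1 = 1.26 s

Phase 2 (constant speed): v₀ = 1.86 m/s, a = 0 m/s².
v = v₀ + at = 1.86 + (0)(17) = 1.86 m/s
Δx = v₀t + ½at² = 1.86·17 + 0.5·0·17² = 31.6 m
Total time = 1.26 + 17.0 = 18.3 s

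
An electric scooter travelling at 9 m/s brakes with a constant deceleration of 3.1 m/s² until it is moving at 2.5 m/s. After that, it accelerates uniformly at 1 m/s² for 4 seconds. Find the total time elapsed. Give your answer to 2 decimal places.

6.10 s

Phase 1 (decelerating): v₀ = 9.00 m/s, a = -3.1 m/s².
v = v₀ + at → t = (2.5 − 9.00) / -3.1 = 2.10 s
v² = v₀² + 2aΔx → Δx = (2.5² − 9.00²)/(2·-3.1) = 12.1 m

Phase 2 (accelerating): v₀ = 2.50 m/s, a = 1 m/s².
v = v₀ + at = 2.50 + (1)(4) = 6.50 m/s
Δx = v₀t + ½at² = 2.50·4 + 0.5·1·4² = 18.0 m
Total time = 2.10 + 4.00 = 6.10 s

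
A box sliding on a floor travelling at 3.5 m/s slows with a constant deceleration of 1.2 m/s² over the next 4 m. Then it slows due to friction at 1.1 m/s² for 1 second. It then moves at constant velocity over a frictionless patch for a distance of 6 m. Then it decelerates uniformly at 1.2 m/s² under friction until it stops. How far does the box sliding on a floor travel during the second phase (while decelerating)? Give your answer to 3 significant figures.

Phase 1 (decelerating): v₀ = 3.50 m/s, a = -1.2 m/s².
v² = v₀² + 2aΔx = 3.50² + 2·-1.2·4 = 2.65 → v = 1.63 m/s
t = (v − v₀)/a = (1.63 − 3.50)/-1.2 = 1.56 s

Phase 2 (decelerating): v₀ = 1.63 m/s, a = -1.1 m/s².
v = v₀ + at = 1.63 + (-1.1)(1) = 0.528 m/s
Δx = v₀t + ½at² = 1.63·1 + 0.5·-1.1·1² = 1.08 m
Distance in phase 2 = 1.08 m

1.08 m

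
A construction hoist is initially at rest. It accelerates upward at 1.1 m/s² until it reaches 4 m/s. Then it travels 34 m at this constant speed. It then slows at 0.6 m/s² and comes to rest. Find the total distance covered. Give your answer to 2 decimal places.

Phase 1 (accelerating): v₀ = 0 m/s, a = 1.1 m/s².
v = v₀ + at → t = (4 − 0) / 1.1 = 3.64 s
v² = v₀² + 2aΔx → Δx = (4² − 0²)/(2·1.1) = 7.27 m

Phase 2 (constant speed): v₀ = 4.00 m/s, a = 0 m/s².
Constant speed: t = d/v = 34/4.00 = 8.50 s

Phase 3 (decelerating): v₀ = 4.00 m/s, a = -0.6 m/s².
v = v₀ + at → t = (0 − 4.00) / -0.6 = 6.67 s
v² = v₀² + 2aΔx → Δx = (0² − 4.00²)/(2·-0.6) = 13.3 m
Total distance = 7.27 + 34.0 + 13.3 = 54.6 m

54.61 m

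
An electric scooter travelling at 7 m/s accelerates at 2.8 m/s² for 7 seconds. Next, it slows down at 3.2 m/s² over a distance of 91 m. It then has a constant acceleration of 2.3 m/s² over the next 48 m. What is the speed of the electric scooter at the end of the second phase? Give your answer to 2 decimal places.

11.19 m/s

Phase 1 (accelerating): v₀ = 7.00 m/s, a = 2.8 m/s².
v = v₀ + at = 7.00 + (2.8)(7) = 26.6 m/s
Δx = v₀t + ½at² = 7.00·7 + 0.5·2.8·7² = 118 m

Phase 2 (decelerating): v₀ = 26.6 m/s, a = -3.2 m/s².
v² = v₀² + 2aΔx = 26.6² + 2·-3.2·91 = 125 → v = 11.2 m/s
t = (v − v₀)/a = (11.2 − 26.6)/-3.2 = 4.82 s
Speed at end of phase 2 = 11.2 m/s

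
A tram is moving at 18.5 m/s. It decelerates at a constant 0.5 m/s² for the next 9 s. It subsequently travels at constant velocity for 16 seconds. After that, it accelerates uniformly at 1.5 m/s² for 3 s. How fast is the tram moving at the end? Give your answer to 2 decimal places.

Phase 1 (decelerating): v₀ = 18.5 m/s, a = -0.5 m/s².
v = v₀ + at = 18.5 + (-0.5)(9) = 14.0 m/s
Δx = v₀t + ½at² = 18.5·9 + 0.5·-0.5·9² = 146 m

Phase 2 (constant speed): v₀ = 14.0 m/s, a = 0 m/s².
v = v₀ + at = 14.0 + (0)(16) = 14.0 m/s
Δx = v₀t + ½at² = 14.0·16 + 0.5·0·16² = 224 m

Phase 3 (accelerating): v₀ = 14.0 m/s, a = 1.5 m/s².
v = v₀ + at = 14.0 + (1.5)(3) = 18.5 m/s
Δx = v₀t + ½at² = 14.0·3 + 0.5·1.5·3² = 48.8 m
Final speed = 18.5 m/s

18.50 m/s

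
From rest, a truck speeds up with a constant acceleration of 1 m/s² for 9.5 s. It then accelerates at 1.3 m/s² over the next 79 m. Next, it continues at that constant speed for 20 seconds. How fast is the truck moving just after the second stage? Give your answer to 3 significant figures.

17.2 m/s

Phase 1 (accelerating): v₀ = 0 m/s, a = 1 m/s².
v = v₀ + at = 0 + (1)(9.5) = 9.50 m/s
Δx = v₀t + ½at² = 0·9.5 + 0.5·1·9.5² = 45.1 m

Phase 2 (accelerating): v₀ = 9.50 m/s, a = 1.3 m/s².
v² = v₀² + 2aΔx = 9.50² + 2·1.3·79 = 296 → v = 17.2 m/s
t = (v − v₀)/a = (17.2 − 9.50)/1.3 = 5.92 s
Speed at end of phase 2 = 17.2 m/s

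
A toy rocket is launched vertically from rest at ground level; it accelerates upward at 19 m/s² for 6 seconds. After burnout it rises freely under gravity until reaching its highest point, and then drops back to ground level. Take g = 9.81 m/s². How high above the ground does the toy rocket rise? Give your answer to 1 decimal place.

Phase 1 (powered ascent): v₀ = 0 m/s, a = 19 m/s².
v = v₀ + at = 0 + (19)(6) = 114 m/s
Δx = v₀t + ½at² = 0·6 + 0.5·19·6² = 342 m

Phase 2 (coasting upward): v₀ = 114 m/s, a = -9.81 m/s².
v = v₀ + at → t = (0 − 114) / -9.81 = 11.6 s
v² = v₀² + 2aΔx → Δx = (0² − 114²)/(2·-9.81) = 662 m
Maximum height = 342 + 662 = 1000 m

1004.4 m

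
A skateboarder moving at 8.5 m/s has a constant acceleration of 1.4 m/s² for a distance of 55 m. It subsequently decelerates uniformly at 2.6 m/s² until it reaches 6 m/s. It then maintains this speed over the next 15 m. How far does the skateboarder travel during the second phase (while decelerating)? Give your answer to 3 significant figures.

Phase 1 (accelerating): v₀ = 8.50 m/s, a = 1.4 m/s².
v² = v₀² + 2aΔx = 8.50² + 2·1.4·55 = 226 → v = 15.0 m/s
t = (v − v₀)/a = (15.0 − 8.50)/1.4 = 4.67 s

Phase 2 (decelerating): v₀ = 15.0 m/s, a = -2.6 m/s².
v = v₀ + at → t = (6 − 15.0) / -2.6 = 3.48 s
v² = v₀² + 2aΔx → Δx = (6² − 15.0²)/(2·-2.6) = 36.6 m
Distance in phase 2 = 36.6 m

36.6 m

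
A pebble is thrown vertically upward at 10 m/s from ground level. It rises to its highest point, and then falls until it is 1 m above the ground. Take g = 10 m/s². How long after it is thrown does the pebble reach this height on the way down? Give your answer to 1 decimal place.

Phase 1 (rising): v₀ = 10.0 m/s, a = -10 m/s².
v = v₀ + at → t = (0 − 10.0) / -10 = 1.00 s
v² = v₀² + 2aΔx → Δx = (0² − 10.0²)/(2·-10) = 5.00 m

Phase 2 (falling): v₀ = 0 m/s, a = -10 m/s².
Falls 4.00 m from rest: t = √(2·4.00/10) = 0.894 s; v = g·t = 8.94 m/s.
Total time = 1.00 + 0.894 = 1.89 s

1.9 s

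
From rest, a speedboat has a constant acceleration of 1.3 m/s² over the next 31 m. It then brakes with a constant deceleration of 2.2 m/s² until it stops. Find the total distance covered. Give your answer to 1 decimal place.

49.3 m

Phase 1 (accelerating): v₀ = 0 m/s, a = 1.3 m/s².
v² = v₀² + 2aΔx = 0² + 2·1.3·31 = 80.6 → v = 8.98 m/s
t = (v − v₀)/a = (8.98 − 0)/1.3 = 6.91 s

Phase 2 (decelerating): v₀ = 8.98 m/s, a = -2.2 m/s².
v = v₀ + at → t = (0 − 8.98) / -2.2 = 4.08 s
v² = v₀² + 2aΔx → Δx = (0² − 8.98²)/(2·-2.2) = 18.3 m
Total distance = 31.0 + 18.3 = 49.3 m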